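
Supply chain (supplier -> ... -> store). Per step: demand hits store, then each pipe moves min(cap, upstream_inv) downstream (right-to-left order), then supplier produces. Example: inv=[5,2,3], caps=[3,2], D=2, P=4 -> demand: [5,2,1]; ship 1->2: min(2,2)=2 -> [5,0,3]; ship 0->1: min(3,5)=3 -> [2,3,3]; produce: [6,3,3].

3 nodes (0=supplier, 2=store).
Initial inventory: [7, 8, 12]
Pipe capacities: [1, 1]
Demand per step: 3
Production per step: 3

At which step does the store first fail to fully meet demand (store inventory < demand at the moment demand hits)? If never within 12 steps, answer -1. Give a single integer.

Step 1: demand=3,sold=3 ship[1->2]=1 ship[0->1]=1 prod=3 -> [9 8 10]
Step 2: demand=3,sold=3 ship[1->2]=1 ship[0->1]=1 prod=3 -> [11 8 8]
Step 3: demand=3,sold=3 ship[1->2]=1 ship[0->1]=1 prod=3 -> [13 8 6]
Step 4: demand=3,sold=3 ship[1->2]=1 ship[0->1]=1 prod=3 -> [15 8 4]
Step 5: demand=3,sold=3 ship[1->2]=1 ship[0->1]=1 prod=3 -> [17 8 2]
Step 6: demand=3,sold=2 ship[1->2]=1 ship[0->1]=1 prod=3 -> [19 8 1]
Step 7: demand=3,sold=1 ship[1->2]=1 ship[0->1]=1 prod=3 -> [21 8 1]
Step 8: demand=3,sold=1 ship[1->2]=1 ship[0->1]=1 prod=3 -> [23 8 1]
Step 9: demand=3,sold=1 ship[1->2]=1 ship[0->1]=1 prod=3 -> [25 8 1]
Step 10: demand=3,sold=1 ship[1->2]=1 ship[0->1]=1 prod=3 -> [27 8 1]
Step 11: demand=3,sold=1 ship[1->2]=1 ship[0->1]=1 prod=3 -> [29 8 1]
Step 12: demand=3,sold=1 ship[1->2]=1 ship[0->1]=1 prod=3 -> [31 8 1]
First stockout at step 6

6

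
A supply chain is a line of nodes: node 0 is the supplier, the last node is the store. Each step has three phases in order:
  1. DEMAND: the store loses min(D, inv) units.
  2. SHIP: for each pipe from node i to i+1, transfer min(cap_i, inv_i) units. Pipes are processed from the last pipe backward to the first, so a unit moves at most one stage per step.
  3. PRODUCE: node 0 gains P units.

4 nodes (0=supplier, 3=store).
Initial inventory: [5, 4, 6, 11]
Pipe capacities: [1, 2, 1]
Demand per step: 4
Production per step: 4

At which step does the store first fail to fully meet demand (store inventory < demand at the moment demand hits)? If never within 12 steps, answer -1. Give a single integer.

Step 1: demand=4,sold=4 ship[2->3]=1 ship[1->2]=2 ship[0->1]=1 prod=4 -> [8 3 7 8]
Step 2: demand=4,sold=4 ship[2->3]=1 ship[1->2]=2 ship[0->1]=1 prod=4 -> [11 2 8 5]
Step 3: demand=4,sold=4 ship[2->3]=1 ship[1->2]=2 ship[0->1]=1 prod=4 -> [14 1 9 2]
Step 4: demand=4,sold=2 ship[2->3]=1 ship[1->2]=1 ship[0->1]=1 prod=4 -> [17 1 9 1]
Step 5: demand=4,sold=1 ship[2->3]=1 ship[1->2]=1 ship[0->1]=1 prod=4 -> [20 1 9 1]
Step 6: demand=4,sold=1 ship[2->3]=1 ship[1->2]=1 ship[0->1]=1 prod=4 -> [23 1 9 1]
Step 7: demand=4,sold=1 ship[2->3]=1 ship[1->2]=1 ship[0->1]=1 prod=4 -> [26 1 9 1]
Step 8: demand=4,sold=1 ship[2->3]=1 ship[1->2]=1 ship[0->1]=1 prod=4 -> [29 1 9 1]
Step 9: demand=4,sold=1 ship[2->3]=1 ship[1->2]=1 ship[0->1]=1 prod=4 -> [32 1 9 1]
Step 10: demand=4,sold=1 ship[2->3]=1 ship[1->2]=1 ship[0->1]=1 prod=4 -> [35 1 9 1]
Step 11: demand=4,sold=1 ship[2->3]=1 ship[1->2]=1 ship[0->1]=1 prod=4 -> [38 1 9 1]
Step 12: demand=4,sold=1 ship[2->3]=1 ship[1->2]=1 ship[0->1]=1 prod=4 -> [41 1 9 1]
First stockout at step 4

4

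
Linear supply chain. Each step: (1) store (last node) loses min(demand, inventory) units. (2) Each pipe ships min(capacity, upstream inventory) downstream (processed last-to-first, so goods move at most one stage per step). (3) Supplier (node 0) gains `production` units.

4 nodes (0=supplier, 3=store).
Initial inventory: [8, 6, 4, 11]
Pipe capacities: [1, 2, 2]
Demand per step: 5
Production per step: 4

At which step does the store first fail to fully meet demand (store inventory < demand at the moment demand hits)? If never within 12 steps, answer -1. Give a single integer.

Step 1: demand=5,sold=5 ship[2->3]=2 ship[1->2]=2 ship[0->1]=1 prod=4 -> [11 5 4 8]
Step 2: demand=5,sold=5 ship[2->3]=2 ship[1->2]=2 ship[0->1]=1 prod=4 -> [14 4 4 5]
Step 3: demand=5,sold=5 ship[2->3]=2 ship[1->2]=2 ship[0->1]=1 prod=4 -> [17 3 4 2]
Step 4: demand=5,sold=2 ship[2->3]=2 ship[1->2]=2 ship[0->1]=1 prod=4 -> [20 2 4 2]
Step 5: demand=5,sold=2 ship[2->3]=2 ship[1->2]=2 ship[0->1]=1 prod=4 -> [23 1 4 2]
Step 6: demand=5,sold=2 ship[2->3]=2 ship[1->2]=1 ship[0->1]=1 prod=4 -> [26 1 3 2]
Step 7: demand=5,sold=2 ship[2->3]=2 ship[1->2]=1 ship[0->1]=1 prod=4 -> [29 1 2 2]
Step 8: demand=5,sold=2 ship[2->3]=2 ship[1->2]=1 ship[0->1]=1 prod=4 -> [32 1 1 2]
Step 9: demand=5,sold=2 ship[2->3]=1 ship[1->2]=1 ship[0->1]=1 prod=4 -> [35 1 1 1]
Step 10: demand=5,sold=1 ship[2->3]=1 ship[1->2]=1 ship[0->1]=1 prod=4 -> [38 1 1 1]
Step 11: demand=5,sold=1 ship[2->3]=1 ship[1->2]=1 ship[0->1]=1 prod=4 -> [41 1 1 1]
Step 12: demand=5,sold=1 ship[2->3]=1 ship[1->2]=1 ship[0->1]=1 prod=4 -> [44 1 1 1]
First stockout at step 4

4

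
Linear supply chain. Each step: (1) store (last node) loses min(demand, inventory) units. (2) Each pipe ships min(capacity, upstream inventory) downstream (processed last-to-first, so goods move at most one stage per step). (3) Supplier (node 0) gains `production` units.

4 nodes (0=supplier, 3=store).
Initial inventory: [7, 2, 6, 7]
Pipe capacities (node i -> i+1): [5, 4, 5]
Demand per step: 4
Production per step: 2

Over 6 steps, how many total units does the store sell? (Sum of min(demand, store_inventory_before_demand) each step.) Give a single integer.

Answer: 24

Derivation:
Step 1: sold=4 (running total=4) -> [4 5 3 8]
Step 2: sold=4 (running total=8) -> [2 5 4 7]
Step 3: sold=4 (running total=12) -> [2 3 4 7]
Step 4: sold=4 (running total=16) -> [2 2 3 7]
Step 5: sold=4 (running total=20) -> [2 2 2 6]
Step 6: sold=4 (running total=24) -> [2 2 2 4]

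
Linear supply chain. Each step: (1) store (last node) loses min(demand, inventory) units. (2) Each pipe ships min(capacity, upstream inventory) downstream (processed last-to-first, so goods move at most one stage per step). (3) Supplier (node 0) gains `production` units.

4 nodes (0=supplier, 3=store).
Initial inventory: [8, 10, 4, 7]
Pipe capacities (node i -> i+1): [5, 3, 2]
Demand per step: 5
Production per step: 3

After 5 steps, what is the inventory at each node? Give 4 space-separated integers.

Step 1: demand=5,sold=5 ship[2->3]=2 ship[1->2]=3 ship[0->1]=5 prod=3 -> inv=[6 12 5 4]
Step 2: demand=5,sold=4 ship[2->3]=2 ship[1->2]=3 ship[0->1]=5 prod=3 -> inv=[4 14 6 2]
Step 3: demand=5,sold=2 ship[2->3]=2 ship[1->2]=3 ship[0->1]=4 prod=3 -> inv=[3 15 7 2]
Step 4: demand=5,sold=2 ship[2->3]=2 ship[1->2]=3 ship[0->1]=3 prod=3 -> inv=[3 15 8 2]
Step 5: demand=5,sold=2 ship[2->3]=2 ship[1->2]=3 ship[0->1]=3 prod=3 -> inv=[3 15 9 2]

3 15 9 2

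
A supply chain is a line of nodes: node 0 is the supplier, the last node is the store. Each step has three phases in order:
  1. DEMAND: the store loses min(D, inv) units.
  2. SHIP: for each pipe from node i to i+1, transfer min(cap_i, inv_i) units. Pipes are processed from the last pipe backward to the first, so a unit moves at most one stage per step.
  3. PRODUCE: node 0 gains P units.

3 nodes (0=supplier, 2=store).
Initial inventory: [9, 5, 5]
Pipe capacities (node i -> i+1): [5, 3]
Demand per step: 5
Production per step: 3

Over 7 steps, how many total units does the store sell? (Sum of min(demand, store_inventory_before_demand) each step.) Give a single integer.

Answer: 23

Derivation:
Step 1: sold=5 (running total=5) -> [7 7 3]
Step 2: sold=3 (running total=8) -> [5 9 3]
Step 3: sold=3 (running total=11) -> [3 11 3]
Step 4: sold=3 (running total=14) -> [3 11 3]
Step 5: sold=3 (running total=17) -> [3 11 3]
Step 6: sold=3 (running total=20) -> [3 11 3]
Step 7: sold=3 (running total=23) -> [3 11 3]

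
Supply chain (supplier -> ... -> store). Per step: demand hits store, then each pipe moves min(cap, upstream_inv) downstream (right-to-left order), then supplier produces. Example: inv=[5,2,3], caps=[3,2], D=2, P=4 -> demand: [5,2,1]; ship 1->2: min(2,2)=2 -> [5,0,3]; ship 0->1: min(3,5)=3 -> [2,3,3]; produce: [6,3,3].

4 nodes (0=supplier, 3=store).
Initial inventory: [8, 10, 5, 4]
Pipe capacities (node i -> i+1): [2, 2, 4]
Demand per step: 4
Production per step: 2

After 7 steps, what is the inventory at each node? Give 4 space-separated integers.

Step 1: demand=4,sold=4 ship[2->3]=4 ship[1->2]=2 ship[0->1]=2 prod=2 -> inv=[8 10 3 4]
Step 2: demand=4,sold=4 ship[2->3]=3 ship[1->2]=2 ship[0->1]=2 prod=2 -> inv=[8 10 2 3]
Step 3: demand=4,sold=3 ship[2->3]=2 ship[1->2]=2 ship[0->1]=2 prod=2 -> inv=[8 10 2 2]
Step 4: demand=4,sold=2 ship[2->3]=2 ship[1->2]=2 ship[0->1]=2 prod=2 -> inv=[8 10 2 2]
Step 5: demand=4,sold=2 ship[2->3]=2 ship[1->2]=2 ship[0->1]=2 prod=2 -> inv=[8 10 2 2]
Step 6: demand=4,sold=2 ship[2->3]=2 ship[1->2]=2 ship[0->1]=2 prod=2 -> inv=[8 10 2 2]
Step 7: demand=4,sold=2 ship[2->3]=2 ship[1->2]=2 ship[0->1]=2 prod=2 -> inv=[8 10 2 2]

8 10 2 2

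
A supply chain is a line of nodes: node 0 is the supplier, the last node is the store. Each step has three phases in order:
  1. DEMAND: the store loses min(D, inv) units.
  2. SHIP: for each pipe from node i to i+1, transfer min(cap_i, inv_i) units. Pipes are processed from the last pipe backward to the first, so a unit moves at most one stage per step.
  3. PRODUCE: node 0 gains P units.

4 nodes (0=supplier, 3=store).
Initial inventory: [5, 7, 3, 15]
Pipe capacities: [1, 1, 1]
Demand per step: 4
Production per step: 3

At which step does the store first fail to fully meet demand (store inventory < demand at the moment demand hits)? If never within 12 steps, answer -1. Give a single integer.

Step 1: demand=4,sold=4 ship[2->3]=1 ship[1->2]=1 ship[0->1]=1 prod=3 -> [7 7 3 12]
Step 2: demand=4,sold=4 ship[2->3]=1 ship[1->2]=1 ship[0->1]=1 prod=3 -> [9 7 3 9]
Step 3: demand=4,sold=4 ship[2->3]=1 ship[1->2]=1 ship[0->1]=1 prod=3 -> [11 7 3 6]
Step 4: demand=4,sold=4 ship[2->3]=1 ship[1->2]=1 ship[0->1]=1 prod=3 -> [13 7 3 3]
Step 5: demand=4,sold=3 ship[2->3]=1 ship[1->2]=1 ship[0->1]=1 prod=3 -> [15 7 3 1]
Step 6: demand=4,sold=1 ship[2->3]=1 ship[1->2]=1 ship[0->1]=1 prod=3 -> [17 7 3 1]
Step 7: demand=4,sold=1 ship[2->3]=1 ship[1->2]=1 ship[0->1]=1 prod=3 -> [19 7 3 1]
Step 8: demand=4,sold=1 ship[2->3]=1 ship[1->2]=1 ship[0->1]=1 prod=3 -> [21 7 3 1]
Step 9: demand=4,sold=1 ship[2->3]=1 ship[1->2]=1 ship[0->1]=1 prod=3 -> [23 7 3 1]
Step 10: demand=4,sold=1 ship[2->3]=1 ship[1->2]=1 ship[0->1]=1 prod=3 -> [25 7 3 1]
Step 11: demand=4,sold=1 ship[2->3]=1 ship[1->2]=1 ship[0->1]=1 prod=3 -> [27 7 3 1]
Step 12: demand=4,sold=1 ship[2->3]=1 ship[1->2]=1 ship[0->1]=1 prod=3 -> [29 7 3 1]
First stockout at step 5

5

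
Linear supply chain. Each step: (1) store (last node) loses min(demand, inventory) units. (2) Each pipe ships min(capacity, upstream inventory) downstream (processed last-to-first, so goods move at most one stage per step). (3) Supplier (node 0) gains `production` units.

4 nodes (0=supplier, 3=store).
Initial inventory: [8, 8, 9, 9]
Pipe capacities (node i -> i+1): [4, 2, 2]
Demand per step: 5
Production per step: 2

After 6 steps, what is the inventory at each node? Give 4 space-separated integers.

Step 1: demand=5,sold=5 ship[2->3]=2 ship[1->2]=2 ship[0->1]=4 prod=2 -> inv=[6 10 9 6]
Step 2: demand=5,sold=5 ship[2->3]=2 ship[1->2]=2 ship[0->1]=4 prod=2 -> inv=[4 12 9 3]
Step 3: demand=5,sold=3 ship[2->3]=2 ship[1->2]=2 ship[0->1]=4 prod=2 -> inv=[2 14 9 2]
Step 4: demand=5,sold=2 ship[2->3]=2 ship[1->2]=2 ship[0->1]=2 prod=2 -> inv=[2 14 9 2]
Step 5: demand=5,sold=2 ship[2->3]=2 ship[1->2]=2 ship[0->1]=2 prod=2 -> inv=[2 14 9 2]
Step 6: demand=5,sold=2 ship[2->3]=2 ship[1->2]=2 ship[0->1]=2 prod=2 -> inv=[2 14 9 2]

2 14 9 2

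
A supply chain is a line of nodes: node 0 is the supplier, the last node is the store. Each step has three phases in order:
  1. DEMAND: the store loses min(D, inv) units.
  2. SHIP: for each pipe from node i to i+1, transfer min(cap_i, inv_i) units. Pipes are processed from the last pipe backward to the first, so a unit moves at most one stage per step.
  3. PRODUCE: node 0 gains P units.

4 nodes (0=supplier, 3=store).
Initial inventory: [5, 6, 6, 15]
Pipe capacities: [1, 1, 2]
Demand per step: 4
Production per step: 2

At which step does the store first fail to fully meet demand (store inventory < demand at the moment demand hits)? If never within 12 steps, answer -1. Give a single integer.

Step 1: demand=4,sold=4 ship[2->3]=2 ship[1->2]=1 ship[0->1]=1 prod=2 -> [6 6 5 13]
Step 2: demand=4,sold=4 ship[2->3]=2 ship[1->2]=1 ship[0->1]=1 prod=2 -> [7 6 4 11]
Step 3: demand=4,sold=4 ship[2->3]=2 ship[1->2]=1 ship[0->1]=1 prod=2 -> [8 6 3 9]
Step 4: demand=4,sold=4 ship[2->3]=2 ship[1->2]=1 ship[0->1]=1 prod=2 -> [9 6 2 7]
Step 5: demand=4,sold=4 ship[2->3]=2 ship[1->2]=1 ship[0->1]=1 prod=2 -> [10 6 1 5]
Step 6: demand=4,sold=4 ship[2->3]=1 ship[1->2]=1 ship[0->1]=1 prod=2 -> [11 6 1 2]
Step 7: demand=4,sold=2 ship[2->3]=1 ship[1->2]=1 ship[0->1]=1 prod=2 -> [12 6 1 1]
Step 8: demand=4,sold=1 ship[2->3]=1 ship[1->2]=1 ship[0->1]=1 prod=2 -> [13 6 1 1]
Step 9: demand=4,sold=1 ship[2->3]=1 ship[1->2]=1 ship[0->1]=1 prod=2 -> [14 6 1 1]
Step 10: demand=4,sold=1 ship[2->3]=1 ship[1->2]=1 ship[0->1]=1 prod=2 -> [15 6 1 1]
Step 11: demand=4,sold=1 ship[2->3]=1 ship[1->2]=1 ship[0->1]=1 prod=2 -> [16 6 1 1]
Step 12: demand=4,sold=1 ship[2->3]=1 ship[1->2]=1 ship[0->1]=1 prod=2 -> [17 6 1 1]
First stockout at step 7

7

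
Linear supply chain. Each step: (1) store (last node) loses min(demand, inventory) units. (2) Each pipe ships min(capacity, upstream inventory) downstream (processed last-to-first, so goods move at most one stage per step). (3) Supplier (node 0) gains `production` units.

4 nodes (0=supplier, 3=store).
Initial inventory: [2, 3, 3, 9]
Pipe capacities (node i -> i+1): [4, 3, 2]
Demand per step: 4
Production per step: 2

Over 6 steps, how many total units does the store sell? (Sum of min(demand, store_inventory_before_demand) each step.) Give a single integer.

Step 1: sold=4 (running total=4) -> [2 2 4 7]
Step 2: sold=4 (running total=8) -> [2 2 4 5]
Step 3: sold=4 (running total=12) -> [2 2 4 3]
Step 4: sold=3 (running total=15) -> [2 2 4 2]
Step 5: sold=2 (running total=17) -> [2 2 4 2]
Step 6: sold=2 (running total=19) -> [2 2 4 2]

Answer: 19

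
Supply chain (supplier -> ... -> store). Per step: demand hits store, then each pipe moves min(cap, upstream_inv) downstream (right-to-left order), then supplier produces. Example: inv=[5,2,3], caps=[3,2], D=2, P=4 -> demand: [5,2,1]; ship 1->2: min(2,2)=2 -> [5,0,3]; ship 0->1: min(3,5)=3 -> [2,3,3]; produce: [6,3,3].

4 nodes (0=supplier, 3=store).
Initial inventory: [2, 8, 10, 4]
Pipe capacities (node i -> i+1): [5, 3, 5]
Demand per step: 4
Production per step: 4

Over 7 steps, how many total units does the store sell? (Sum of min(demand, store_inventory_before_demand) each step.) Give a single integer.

Answer: 28

Derivation:
Step 1: sold=4 (running total=4) -> [4 7 8 5]
Step 2: sold=4 (running total=8) -> [4 8 6 6]
Step 3: sold=4 (running total=12) -> [4 9 4 7]
Step 4: sold=4 (running total=16) -> [4 10 3 7]
Step 5: sold=4 (running total=20) -> [4 11 3 6]
Step 6: sold=4 (running total=24) -> [4 12 3 5]
Step 7: sold=4 (running total=28) -> [4 13 3 4]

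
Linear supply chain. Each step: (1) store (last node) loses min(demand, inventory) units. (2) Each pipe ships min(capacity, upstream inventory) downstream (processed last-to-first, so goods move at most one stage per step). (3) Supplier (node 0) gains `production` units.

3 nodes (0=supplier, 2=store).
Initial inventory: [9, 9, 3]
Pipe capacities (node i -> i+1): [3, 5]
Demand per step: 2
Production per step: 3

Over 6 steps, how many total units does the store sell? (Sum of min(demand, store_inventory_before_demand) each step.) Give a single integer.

Step 1: sold=2 (running total=2) -> [9 7 6]
Step 2: sold=2 (running total=4) -> [9 5 9]
Step 3: sold=2 (running total=6) -> [9 3 12]
Step 4: sold=2 (running total=8) -> [9 3 13]
Step 5: sold=2 (running total=10) -> [9 3 14]
Step 6: sold=2 (running total=12) -> [9 3 15]

Answer: 12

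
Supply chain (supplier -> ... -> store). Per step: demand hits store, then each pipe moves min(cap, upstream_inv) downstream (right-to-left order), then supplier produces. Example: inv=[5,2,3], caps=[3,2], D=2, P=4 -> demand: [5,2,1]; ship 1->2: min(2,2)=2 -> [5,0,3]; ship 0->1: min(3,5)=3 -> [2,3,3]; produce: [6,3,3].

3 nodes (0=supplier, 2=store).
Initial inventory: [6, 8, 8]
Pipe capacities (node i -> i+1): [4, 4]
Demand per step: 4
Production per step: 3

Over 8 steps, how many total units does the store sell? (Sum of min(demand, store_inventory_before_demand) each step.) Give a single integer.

Step 1: sold=4 (running total=4) -> [5 8 8]
Step 2: sold=4 (running total=8) -> [4 8 8]
Step 3: sold=4 (running total=12) -> [3 8 8]
Step 4: sold=4 (running total=16) -> [3 7 8]
Step 5: sold=4 (running total=20) -> [3 6 8]
Step 6: sold=4 (running total=24) -> [3 5 8]
Step 7: sold=4 (running total=28) -> [3 4 8]
Step 8: sold=4 (running total=32) -> [3 3 8]

Answer: 32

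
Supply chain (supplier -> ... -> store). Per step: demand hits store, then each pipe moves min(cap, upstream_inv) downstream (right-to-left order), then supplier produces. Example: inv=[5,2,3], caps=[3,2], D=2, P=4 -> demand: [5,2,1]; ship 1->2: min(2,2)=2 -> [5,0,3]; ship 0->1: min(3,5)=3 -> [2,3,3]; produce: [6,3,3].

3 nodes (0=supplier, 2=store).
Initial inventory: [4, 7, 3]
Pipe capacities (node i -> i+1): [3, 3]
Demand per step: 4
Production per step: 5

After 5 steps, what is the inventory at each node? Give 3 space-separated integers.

Step 1: demand=4,sold=3 ship[1->2]=3 ship[0->1]=3 prod=5 -> inv=[6 7 3]
Step 2: demand=4,sold=3 ship[1->2]=3 ship[0->1]=3 prod=5 -> inv=[8 7 3]
Step 3: demand=4,sold=3 ship[1->2]=3 ship[0->1]=3 prod=5 -> inv=[10 7 3]
Step 4: demand=4,sold=3 ship[1->2]=3 ship[0->1]=3 prod=5 -> inv=[12 7 3]
Step 5: demand=4,sold=3 ship[1->2]=3 ship[0->1]=3 prod=5 -> inv=[14 7 3]

14 7 3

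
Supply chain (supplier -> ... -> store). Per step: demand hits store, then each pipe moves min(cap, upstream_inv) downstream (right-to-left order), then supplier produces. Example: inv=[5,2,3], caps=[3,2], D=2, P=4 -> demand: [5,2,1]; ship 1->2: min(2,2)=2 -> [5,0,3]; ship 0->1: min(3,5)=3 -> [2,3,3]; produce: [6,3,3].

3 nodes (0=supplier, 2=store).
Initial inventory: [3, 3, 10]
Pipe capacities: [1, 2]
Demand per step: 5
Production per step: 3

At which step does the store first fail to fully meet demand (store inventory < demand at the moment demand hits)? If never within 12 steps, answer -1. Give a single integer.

Step 1: demand=5,sold=5 ship[1->2]=2 ship[0->1]=1 prod=3 -> [5 2 7]
Step 2: demand=5,sold=5 ship[1->2]=2 ship[0->1]=1 prod=3 -> [7 1 4]
Step 3: demand=5,sold=4 ship[1->2]=1 ship[0->1]=1 prod=3 -> [9 1 1]
Step 4: demand=5,sold=1 ship[1->2]=1 ship[0->1]=1 prod=3 -> [11 1 1]
Step 5: demand=5,sold=1 ship[1->2]=1 ship[0->1]=1 prod=3 -> [13 1 1]
Step 6: demand=5,sold=1 ship[1->2]=1 ship[0->1]=1 prod=3 -> [15 1 1]
Step 7: demand=5,sold=1 ship[1->2]=1 ship[0->1]=1 prod=3 -> [17 1 1]
Step 8: demand=5,sold=1 ship[1->2]=1 ship[0->1]=1 prod=3 -> [19 1 1]
Step 9: demand=5,sold=1 ship[1->2]=1 ship[0->1]=1 prod=3 -> [21 1 1]
Step 10: demand=5,sold=1 ship[1->2]=1 ship[0->1]=1 prod=3 -> [23 1 1]
Step 11: demand=5,sold=1 ship[1->2]=1 ship[0->1]=1 prod=3 -> [25 1 1]
Step 12: demand=5,sold=1 ship[1->2]=1 ship[0->1]=1 prod=3 -> [27 1 1]
First stockout at step 3

3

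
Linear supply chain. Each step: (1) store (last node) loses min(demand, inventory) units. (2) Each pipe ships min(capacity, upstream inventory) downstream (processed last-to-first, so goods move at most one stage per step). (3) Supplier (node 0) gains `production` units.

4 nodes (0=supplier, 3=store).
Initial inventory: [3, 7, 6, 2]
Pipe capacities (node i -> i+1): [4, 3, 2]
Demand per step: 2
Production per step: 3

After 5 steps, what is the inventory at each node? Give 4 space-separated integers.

Step 1: demand=2,sold=2 ship[2->3]=2 ship[1->2]=3 ship[0->1]=3 prod=3 -> inv=[3 7 7 2]
Step 2: demand=2,sold=2 ship[2->3]=2 ship[1->2]=3 ship[0->1]=3 prod=3 -> inv=[3 7 8 2]
Step 3: demand=2,sold=2 ship[2->3]=2 ship[1->2]=3 ship[0->1]=3 prod=3 -> inv=[3 7 9 2]
Step 4: demand=2,sold=2 ship[2->3]=2 ship[1->2]=3 ship[0->1]=3 prod=3 -> inv=[3 7 10 2]
Step 5: demand=2,sold=2 ship[2->3]=2 ship[1->2]=3 ship[0->1]=3 prod=3 -> inv=[3 7 11 2]

3 7 11 2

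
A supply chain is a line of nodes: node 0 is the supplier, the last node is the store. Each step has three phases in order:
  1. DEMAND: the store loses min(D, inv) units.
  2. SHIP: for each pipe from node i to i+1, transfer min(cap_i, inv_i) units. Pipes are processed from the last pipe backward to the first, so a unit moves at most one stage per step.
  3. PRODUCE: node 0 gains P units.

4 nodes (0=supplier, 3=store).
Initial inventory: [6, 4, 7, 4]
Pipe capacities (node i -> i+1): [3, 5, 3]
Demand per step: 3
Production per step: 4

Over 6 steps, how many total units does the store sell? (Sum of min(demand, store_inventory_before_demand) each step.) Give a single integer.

Step 1: sold=3 (running total=3) -> [7 3 8 4]
Step 2: sold=3 (running total=6) -> [8 3 8 4]
Step 3: sold=3 (running total=9) -> [9 3 8 4]
Step 4: sold=3 (running total=12) -> [10 3 8 4]
Step 5: sold=3 (running total=15) -> [11 3 8 4]
Step 6: sold=3 (running total=18) -> [12 3 8 4]

Answer: 18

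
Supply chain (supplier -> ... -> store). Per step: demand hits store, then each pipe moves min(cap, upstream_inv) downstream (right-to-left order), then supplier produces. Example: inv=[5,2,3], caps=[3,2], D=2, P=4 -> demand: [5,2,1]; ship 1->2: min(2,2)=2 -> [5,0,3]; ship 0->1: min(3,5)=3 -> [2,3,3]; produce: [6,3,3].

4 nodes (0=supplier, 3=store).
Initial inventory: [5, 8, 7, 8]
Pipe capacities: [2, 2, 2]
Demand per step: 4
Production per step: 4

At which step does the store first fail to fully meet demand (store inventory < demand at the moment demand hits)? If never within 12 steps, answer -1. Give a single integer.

Step 1: demand=4,sold=4 ship[2->3]=2 ship[1->2]=2 ship[0->1]=2 prod=4 -> [7 8 7 6]
Step 2: demand=4,sold=4 ship[2->3]=2 ship[1->2]=2 ship[0->1]=2 prod=4 -> [9 8 7 4]
Step 3: demand=4,sold=4 ship[2->3]=2 ship[1->2]=2 ship[0->1]=2 prod=4 -> [11 8 7 2]
Step 4: demand=4,sold=2 ship[2->3]=2 ship[1->2]=2 ship[0->1]=2 prod=4 -> [13 8 7 2]
Step 5: demand=4,sold=2 ship[2->3]=2 ship[1->2]=2 ship[0->1]=2 prod=4 -> [15 8 7 2]
Step 6: demand=4,sold=2 ship[2->3]=2 ship[1->2]=2 ship[0->1]=2 prod=4 -> [17 8 7 2]
Step 7: demand=4,sold=2 ship[2->3]=2 ship[1->2]=2 ship[0->1]=2 prod=4 -> [19 8 7 2]
Step 8: demand=4,sold=2 ship[2->3]=2 ship[1->2]=2 ship[0->1]=2 prod=4 -> [21 8 7 2]
Step 9: demand=4,sold=2 ship[2->3]=2 ship[1->2]=2 ship[0->1]=2 prod=4 -> [23 8 7 2]
Step 10: demand=4,sold=2 ship[2->3]=2 ship[1->2]=2 ship[0->1]=2 prod=4 -> [25 8 7 2]
Step 11: demand=4,sold=2 ship[2->3]=2 ship[1->2]=2 ship[0->1]=2 prod=4 -> [27 8 7 2]
Step 12: demand=4,sold=2 ship[2->3]=2 ship[1->2]=2 ship[0->1]=2 prod=4 -> [29 8 7 2]
First stockout at step 4

4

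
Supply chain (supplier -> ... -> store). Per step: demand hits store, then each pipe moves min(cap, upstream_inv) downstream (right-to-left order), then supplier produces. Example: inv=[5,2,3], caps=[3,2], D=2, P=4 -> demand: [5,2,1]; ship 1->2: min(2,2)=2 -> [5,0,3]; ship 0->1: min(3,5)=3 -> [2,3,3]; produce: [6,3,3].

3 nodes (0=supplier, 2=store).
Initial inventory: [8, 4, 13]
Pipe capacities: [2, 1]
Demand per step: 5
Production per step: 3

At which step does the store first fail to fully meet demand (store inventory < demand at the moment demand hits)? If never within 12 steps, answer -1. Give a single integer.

Step 1: demand=5,sold=5 ship[1->2]=1 ship[0->1]=2 prod=3 -> [9 5 9]
Step 2: demand=5,sold=5 ship[1->2]=1 ship[0->1]=2 prod=3 -> [10 6 5]
Step 3: demand=5,sold=5 ship[1->2]=1 ship[0->1]=2 prod=3 -> [11 7 1]
Step 4: demand=5,sold=1 ship[1->2]=1 ship[0->1]=2 prod=3 -> [12 8 1]
Step 5: demand=5,sold=1 ship[1->2]=1 ship[0->1]=2 prod=3 -> [13 9 1]
Step 6: demand=5,sold=1 ship[1->2]=1 ship[0->1]=2 prod=3 -> [14 10 1]
Step 7: demand=5,sold=1 ship[1->2]=1 ship[0->1]=2 prod=3 -> [15 11 1]
Step 8: demand=5,sold=1 ship[1->2]=1 ship[0->1]=2 prod=3 -> [16 12 1]
Step 9: demand=5,sold=1 ship[1->2]=1 ship[0->1]=2 prod=3 -> [17 13 1]
Step 10: demand=5,sold=1 ship[1->2]=1 ship[0->1]=2 prod=3 -> [18 14 1]
Step 11: demand=5,sold=1 ship[1->2]=1 ship[0->1]=2 prod=3 -> [19 15 1]
Step 12: demand=5,sold=1 ship[1->2]=1 ship[0->1]=2 prod=3 -> [20 16 1]
First stockout at step 4

4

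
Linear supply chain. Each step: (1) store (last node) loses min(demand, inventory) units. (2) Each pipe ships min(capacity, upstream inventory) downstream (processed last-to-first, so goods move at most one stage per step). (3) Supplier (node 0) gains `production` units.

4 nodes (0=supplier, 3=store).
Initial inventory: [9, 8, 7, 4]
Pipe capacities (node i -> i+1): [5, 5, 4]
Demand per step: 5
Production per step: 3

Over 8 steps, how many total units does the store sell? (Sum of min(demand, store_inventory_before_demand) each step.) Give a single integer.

Answer: 32

Derivation:
Step 1: sold=4 (running total=4) -> [7 8 8 4]
Step 2: sold=4 (running total=8) -> [5 8 9 4]
Step 3: sold=4 (running total=12) -> [3 8 10 4]
Step 4: sold=4 (running total=16) -> [3 6 11 4]
Step 5: sold=4 (running total=20) -> [3 4 12 4]
Step 6: sold=4 (running total=24) -> [3 3 12 4]
Step 7: sold=4 (running total=28) -> [3 3 11 4]
Step 8: sold=4 (running total=32) -> [3 3 10 4]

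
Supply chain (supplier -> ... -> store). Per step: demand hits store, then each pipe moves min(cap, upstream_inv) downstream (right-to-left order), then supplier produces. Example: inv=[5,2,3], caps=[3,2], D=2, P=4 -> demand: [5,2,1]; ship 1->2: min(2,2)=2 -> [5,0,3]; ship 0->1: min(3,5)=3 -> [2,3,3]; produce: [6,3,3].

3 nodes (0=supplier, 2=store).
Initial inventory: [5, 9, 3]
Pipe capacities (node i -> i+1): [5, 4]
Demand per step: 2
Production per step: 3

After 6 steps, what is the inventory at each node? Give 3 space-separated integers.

Step 1: demand=2,sold=2 ship[1->2]=4 ship[0->1]=5 prod=3 -> inv=[3 10 5]
Step 2: demand=2,sold=2 ship[1->2]=4 ship[0->1]=3 prod=3 -> inv=[3 9 7]
Step 3: demand=2,sold=2 ship[1->2]=4 ship[0->1]=3 prod=3 -> inv=[3 8 9]
Step 4: demand=2,sold=2 ship[1->2]=4 ship[0->1]=3 prod=3 -> inv=[3 7 11]
Step 5: demand=2,sold=2 ship[1->2]=4 ship[0->1]=3 prod=3 -> inv=[3 6 13]
Step 6: demand=2,sold=2 ship[1->2]=4 ship[0->1]=3 prod=3 -> inv=[3 5 15]

3 5 15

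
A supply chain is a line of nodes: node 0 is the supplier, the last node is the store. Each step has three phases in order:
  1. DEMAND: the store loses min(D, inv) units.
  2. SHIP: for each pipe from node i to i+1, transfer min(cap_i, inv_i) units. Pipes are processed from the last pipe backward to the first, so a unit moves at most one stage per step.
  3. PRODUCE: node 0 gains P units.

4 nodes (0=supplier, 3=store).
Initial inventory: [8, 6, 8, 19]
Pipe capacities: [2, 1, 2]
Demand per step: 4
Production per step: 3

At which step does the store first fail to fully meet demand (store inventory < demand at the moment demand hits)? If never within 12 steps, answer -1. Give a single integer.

Step 1: demand=4,sold=4 ship[2->3]=2 ship[1->2]=1 ship[0->1]=2 prod=3 -> [9 7 7 17]
Step 2: demand=4,sold=4 ship[2->3]=2 ship[1->2]=1 ship[0->1]=2 prod=3 -> [10 8 6 15]
Step 3: demand=4,sold=4 ship[2->3]=2 ship[1->2]=1 ship[0->1]=2 prod=3 -> [11 9 5 13]
Step 4: demand=4,sold=4 ship[2->3]=2 ship[1->2]=1 ship[0->1]=2 prod=3 -> [12 10 4 11]
Step 5: demand=4,sold=4 ship[2->3]=2 ship[1->2]=1 ship[0->1]=2 prod=3 -> [13 11 3 9]
Step 6: demand=4,sold=4 ship[2->3]=2 ship[1->2]=1 ship[0->1]=2 prod=3 -> [14 12 2 7]
Step 7: demand=4,sold=4 ship[2->3]=2 ship[1->2]=1 ship[0->1]=2 prod=3 -> [15 13 1 5]
Step 8: demand=4,sold=4 ship[2->3]=1 ship[1->2]=1 ship[0->1]=2 prod=3 -> [16 14 1 2]
Step 9: demand=4,sold=2 ship[2->3]=1 ship[1->2]=1 ship[0->1]=2 prod=3 -> [17 15 1 1]
Step 10: demand=4,sold=1 ship[2->3]=1 ship[1->2]=1 ship[0->1]=2 prod=3 -> [18 16 1 1]
Step 11: demand=4,sold=1 ship[2->3]=1 ship[1->2]=1 ship[0->1]=2 prod=3 -> [19 17 1 1]
Step 12: demand=4,sold=1 ship[2->3]=1 ship[1->2]=1 ship[0->1]=2 prod=3 -> [20 18 1 1]
First stockout at step 9

9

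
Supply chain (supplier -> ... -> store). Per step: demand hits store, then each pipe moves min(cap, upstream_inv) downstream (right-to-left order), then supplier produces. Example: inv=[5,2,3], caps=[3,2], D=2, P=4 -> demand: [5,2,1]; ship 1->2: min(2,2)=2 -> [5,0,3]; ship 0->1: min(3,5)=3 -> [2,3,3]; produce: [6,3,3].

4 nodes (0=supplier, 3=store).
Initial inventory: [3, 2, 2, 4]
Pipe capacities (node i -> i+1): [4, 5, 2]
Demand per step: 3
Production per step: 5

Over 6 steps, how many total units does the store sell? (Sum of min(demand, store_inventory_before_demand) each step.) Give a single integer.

Step 1: sold=3 (running total=3) -> [5 3 2 3]
Step 2: sold=3 (running total=6) -> [6 4 3 2]
Step 3: sold=2 (running total=8) -> [7 4 5 2]
Step 4: sold=2 (running total=10) -> [8 4 7 2]
Step 5: sold=2 (running total=12) -> [9 4 9 2]
Step 6: sold=2 (running total=14) -> [10 4 11 2]

Answer: 14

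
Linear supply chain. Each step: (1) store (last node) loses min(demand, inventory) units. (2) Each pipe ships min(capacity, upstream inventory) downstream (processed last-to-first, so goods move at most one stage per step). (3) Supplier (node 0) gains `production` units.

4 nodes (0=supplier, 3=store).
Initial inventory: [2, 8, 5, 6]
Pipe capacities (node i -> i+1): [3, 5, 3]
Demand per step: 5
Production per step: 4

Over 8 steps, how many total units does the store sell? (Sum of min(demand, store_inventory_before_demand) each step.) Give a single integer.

Step 1: sold=5 (running total=5) -> [4 5 7 4]
Step 2: sold=4 (running total=9) -> [5 3 9 3]
Step 3: sold=3 (running total=12) -> [6 3 9 3]
Step 4: sold=3 (running total=15) -> [7 3 9 3]
Step 5: sold=3 (running total=18) -> [8 3 9 3]
Step 6: sold=3 (running total=21) -> [9 3 9 3]
Step 7: sold=3 (running total=24) -> [10 3 9 3]
Step 8: sold=3 (running total=27) -> [11 3 9 3]

Answer: 27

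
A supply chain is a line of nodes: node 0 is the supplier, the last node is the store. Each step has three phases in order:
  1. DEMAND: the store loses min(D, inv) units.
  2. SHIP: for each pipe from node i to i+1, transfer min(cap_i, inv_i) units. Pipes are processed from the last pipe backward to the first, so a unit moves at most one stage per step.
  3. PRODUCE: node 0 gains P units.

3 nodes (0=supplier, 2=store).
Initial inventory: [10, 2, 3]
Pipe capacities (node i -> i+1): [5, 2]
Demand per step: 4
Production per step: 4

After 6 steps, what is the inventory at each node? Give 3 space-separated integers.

Step 1: demand=4,sold=3 ship[1->2]=2 ship[0->1]=5 prod=4 -> inv=[9 5 2]
Step 2: demand=4,sold=2 ship[1->2]=2 ship[0->1]=5 prod=4 -> inv=[8 8 2]
Step 3: demand=4,sold=2 ship[1->2]=2 ship[0->1]=5 prod=4 -> inv=[7 11 2]
Step 4: demand=4,sold=2 ship[1->2]=2 ship[0->1]=5 prod=4 -> inv=[6 14 2]
Step 5: demand=4,sold=2 ship[1->2]=2 ship[0->1]=5 prod=4 -> inv=[5 17 2]
Step 6: demand=4,sold=2 ship[1->2]=2 ship[0->1]=5 prod=4 -> inv=[4 20 2]

4 20 2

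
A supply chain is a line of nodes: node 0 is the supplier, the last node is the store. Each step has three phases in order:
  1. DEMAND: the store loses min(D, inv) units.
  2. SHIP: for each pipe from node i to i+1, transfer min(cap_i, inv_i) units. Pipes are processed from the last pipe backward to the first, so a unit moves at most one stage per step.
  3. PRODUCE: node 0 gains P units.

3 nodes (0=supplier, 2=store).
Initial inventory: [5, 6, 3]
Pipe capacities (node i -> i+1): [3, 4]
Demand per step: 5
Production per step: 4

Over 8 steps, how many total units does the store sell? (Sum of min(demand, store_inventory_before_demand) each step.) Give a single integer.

Answer: 27

Derivation:
Step 1: sold=3 (running total=3) -> [6 5 4]
Step 2: sold=4 (running total=7) -> [7 4 4]
Step 3: sold=4 (running total=11) -> [8 3 4]
Step 4: sold=4 (running total=15) -> [9 3 3]
Step 5: sold=3 (running total=18) -> [10 3 3]
Step 6: sold=3 (running total=21) -> [11 3 3]
Step 7: sold=3 (running total=24) -> [12 3 3]
Step 8: sold=3 (running total=27) -> [13 3 3]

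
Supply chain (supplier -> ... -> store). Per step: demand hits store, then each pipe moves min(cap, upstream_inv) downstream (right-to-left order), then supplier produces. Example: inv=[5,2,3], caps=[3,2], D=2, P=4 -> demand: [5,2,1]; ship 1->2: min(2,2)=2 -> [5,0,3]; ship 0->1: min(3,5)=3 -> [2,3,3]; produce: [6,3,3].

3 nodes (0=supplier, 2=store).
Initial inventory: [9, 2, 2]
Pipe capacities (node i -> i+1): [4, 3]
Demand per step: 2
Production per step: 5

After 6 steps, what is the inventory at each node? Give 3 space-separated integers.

Step 1: demand=2,sold=2 ship[1->2]=2 ship[0->1]=4 prod=5 -> inv=[10 4 2]
Step 2: demand=2,sold=2 ship[1->2]=3 ship[0->1]=4 prod=5 -> inv=[11 5 3]
Step 3: demand=2,sold=2 ship[1->2]=3 ship[0->1]=4 prod=5 -> inv=[12 6 4]
Step 4: demand=2,sold=2 ship[1->2]=3 ship[0->1]=4 prod=5 -> inv=[13 7 5]
Step 5: demand=2,sold=2 ship[1->2]=3 ship[0->1]=4 prod=5 -> inv=[14 8 6]
Step 6: demand=2,sold=2 ship[1->2]=3 ship[0->1]=4 prod=5 -> inv=[15 9 7]

15 9 7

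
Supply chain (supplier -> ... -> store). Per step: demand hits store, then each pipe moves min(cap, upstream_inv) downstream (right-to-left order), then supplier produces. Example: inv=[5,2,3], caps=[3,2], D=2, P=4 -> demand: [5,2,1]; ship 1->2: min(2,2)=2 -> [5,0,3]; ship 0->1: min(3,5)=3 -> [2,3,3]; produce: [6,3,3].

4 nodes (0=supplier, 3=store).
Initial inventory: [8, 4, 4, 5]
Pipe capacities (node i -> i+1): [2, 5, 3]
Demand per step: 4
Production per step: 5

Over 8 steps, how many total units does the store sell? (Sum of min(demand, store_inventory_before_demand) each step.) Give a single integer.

Answer: 23

Derivation:
Step 1: sold=4 (running total=4) -> [11 2 5 4]
Step 2: sold=4 (running total=8) -> [14 2 4 3]
Step 3: sold=3 (running total=11) -> [17 2 3 3]
Step 4: sold=3 (running total=14) -> [20 2 2 3]
Step 5: sold=3 (running total=17) -> [23 2 2 2]
Step 6: sold=2 (running total=19) -> [26 2 2 2]
Step 7: sold=2 (running total=21) -> [29 2 2 2]
Step 8: sold=2 (running total=23) -> [32 2 2 2]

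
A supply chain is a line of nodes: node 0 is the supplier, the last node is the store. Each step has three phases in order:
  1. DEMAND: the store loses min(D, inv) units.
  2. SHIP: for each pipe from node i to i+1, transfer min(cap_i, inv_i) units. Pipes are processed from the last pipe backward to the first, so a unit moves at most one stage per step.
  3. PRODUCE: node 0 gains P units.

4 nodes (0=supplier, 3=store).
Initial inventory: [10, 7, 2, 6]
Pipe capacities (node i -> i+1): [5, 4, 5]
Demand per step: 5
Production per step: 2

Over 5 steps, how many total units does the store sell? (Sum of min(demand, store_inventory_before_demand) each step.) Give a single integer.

Step 1: sold=5 (running total=5) -> [7 8 4 3]
Step 2: sold=3 (running total=8) -> [4 9 4 4]
Step 3: sold=4 (running total=12) -> [2 9 4 4]
Step 4: sold=4 (running total=16) -> [2 7 4 4]
Step 5: sold=4 (running total=20) -> [2 5 4 4]

Answer: 20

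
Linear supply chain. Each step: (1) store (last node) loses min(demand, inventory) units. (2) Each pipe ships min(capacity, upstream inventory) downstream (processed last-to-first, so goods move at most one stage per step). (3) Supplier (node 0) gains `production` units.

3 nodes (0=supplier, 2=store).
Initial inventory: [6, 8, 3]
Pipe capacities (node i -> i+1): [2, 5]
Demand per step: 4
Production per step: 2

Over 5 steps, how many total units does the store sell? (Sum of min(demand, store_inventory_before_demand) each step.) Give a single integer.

Step 1: sold=3 (running total=3) -> [6 5 5]
Step 2: sold=4 (running total=7) -> [6 2 6]
Step 3: sold=4 (running total=11) -> [6 2 4]
Step 4: sold=4 (running total=15) -> [6 2 2]
Step 5: sold=2 (running total=17) -> [6 2 2]

Answer: 17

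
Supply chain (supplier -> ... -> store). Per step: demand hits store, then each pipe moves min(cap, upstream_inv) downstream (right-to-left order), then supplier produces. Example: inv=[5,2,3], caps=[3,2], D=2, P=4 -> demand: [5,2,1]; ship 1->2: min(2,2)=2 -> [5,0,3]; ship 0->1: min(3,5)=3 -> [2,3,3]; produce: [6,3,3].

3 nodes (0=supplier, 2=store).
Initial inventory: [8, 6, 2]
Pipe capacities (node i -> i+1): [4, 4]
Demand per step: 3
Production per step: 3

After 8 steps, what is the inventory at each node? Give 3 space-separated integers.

Step 1: demand=3,sold=2 ship[1->2]=4 ship[0->1]=4 prod=3 -> inv=[7 6 4]
Step 2: demand=3,sold=3 ship[1->2]=4 ship[0->1]=4 prod=3 -> inv=[6 6 5]
Step 3: demand=3,sold=3 ship[1->2]=4 ship[0->1]=4 prod=3 -> inv=[5 6 6]
Step 4: demand=3,sold=3 ship[1->2]=4 ship[0->1]=4 prod=3 -> inv=[4 6 7]
Step 5: demand=3,sold=3 ship[1->2]=4 ship[0->1]=4 prod=3 -> inv=[3 6 8]
Step 6: demand=3,sold=3 ship[1->2]=4 ship[0->1]=3 prod=3 -> inv=[3 5 9]
Step 7: demand=3,sold=3 ship[1->2]=4 ship[0->1]=3 prod=3 -> inv=[3 4 10]
Step 8: demand=3,sold=3 ship[1->2]=4 ship[0->1]=3 prod=3 -> inv=[3 3 11]

3 3 11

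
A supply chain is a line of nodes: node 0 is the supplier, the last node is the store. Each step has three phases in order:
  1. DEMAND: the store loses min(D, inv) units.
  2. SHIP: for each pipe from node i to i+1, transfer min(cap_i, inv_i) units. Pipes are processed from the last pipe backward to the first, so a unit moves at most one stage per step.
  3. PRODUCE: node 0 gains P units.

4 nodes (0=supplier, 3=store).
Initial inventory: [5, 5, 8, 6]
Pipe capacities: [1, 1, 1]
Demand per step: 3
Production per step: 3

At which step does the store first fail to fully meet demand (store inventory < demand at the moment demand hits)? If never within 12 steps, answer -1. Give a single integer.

Step 1: demand=3,sold=3 ship[2->3]=1 ship[1->2]=1 ship[0->1]=1 prod=3 -> [7 5 8 4]
Step 2: demand=3,sold=3 ship[2->3]=1 ship[1->2]=1 ship[0->1]=1 prod=3 -> [9 5 8 2]
Step 3: demand=3,sold=2 ship[2->3]=1 ship[1->2]=1 ship[0->1]=1 prod=3 -> [11 5 8 1]
Step 4: demand=3,sold=1 ship[2->3]=1 ship[1->2]=1 ship[0->1]=1 prod=3 -> [13 5 8 1]
Step 5: demand=3,sold=1 ship[2->3]=1 ship[1->2]=1 ship[0->1]=1 prod=3 -> [15 5 8 1]
Step 6: demand=3,sold=1 ship[2->3]=1 ship[1->2]=1 ship[0->1]=1 prod=3 -> [17 5 8 1]
Step 7: demand=3,sold=1 ship[2->3]=1 ship[1->2]=1 ship[0->1]=1 prod=3 -> [19 5 8 1]
Step 8: demand=3,sold=1 ship[2->3]=1 ship[1->2]=1 ship[0->1]=1 prod=3 -> [21 5 8 1]
Step 9: demand=3,sold=1 ship[2->3]=1 ship[1->2]=1 ship[0->1]=1 prod=3 -> [23 5 8 1]
Step 10: demand=3,sold=1 ship[2->3]=1 ship[1->2]=1 ship[0->1]=1 prod=3 -> [25 5 8 1]
Step 11: demand=3,sold=1 ship[2->3]=1 ship[1->2]=1 ship[0->1]=1 prod=3 -> [27 5 8 1]
Step 12: demand=3,sold=1 ship[2->3]=1 ship[1->2]=1 ship[0->1]=1 prod=3 -> [29 5 8 1]
First stockout at step 3

3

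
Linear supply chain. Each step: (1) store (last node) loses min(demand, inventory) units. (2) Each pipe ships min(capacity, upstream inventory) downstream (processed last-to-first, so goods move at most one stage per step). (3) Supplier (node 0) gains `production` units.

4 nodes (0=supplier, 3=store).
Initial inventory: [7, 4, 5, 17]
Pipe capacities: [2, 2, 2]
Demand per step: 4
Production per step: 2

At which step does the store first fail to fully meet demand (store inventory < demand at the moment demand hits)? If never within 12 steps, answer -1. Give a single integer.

Step 1: demand=4,sold=4 ship[2->3]=2 ship[1->2]=2 ship[0->1]=2 prod=2 -> [7 4 5 15]
Step 2: demand=4,sold=4 ship[2->3]=2 ship[1->2]=2 ship[0->1]=2 prod=2 -> [7 4 5 13]
Step 3: demand=4,sold=4 ship[2->3]=2 ship[1->2]=2 ship[0->1]=2 prod=2 -> [7 4 5 11]
Step 4: demand=4,sold=4 ship[2->3]=2 ship[1->2]=2 ship[0->1]=2 prod=2 -> [7 4 5 9]
Step 5: demand=4,sold=4 ship[2->3]=2 ship[1->2]=2 ship[0->1]=2 prod=2 -> [7 4 5 7]
Step 6: demand=4,sold=4 ship[2->3]=2 ship[1->2]=2 ship[0->1]=2 prod=2 -> [7 4 5 5]
Step 7: demand=4,sold=4 ship[2->3]=2 ship[1->2]=2 ship[0->1]=2 prod=2 -> [7 4 5 3]
Step 8: demand=4,sold=3 ship[2->3]=2 ship[1->2]=2 ship[0->1]=2 prod=2 -> [7 4 5 2]
Step 9: demand=4,sold=2 ship[2->3]=2 ship[1->2]=2 ship[0->1]=2 prod=2 -> [7 4 5 2]
Step 10: demand=4,sold=2 ship[2->3]=2 ship[1->2]=2 ship[0->1]=2 prod=2 -> [7 4 5 2]
Step 11: demand=4,sold=2 ship[2->3]=2 ship[1->2]=2 ship[0->1]=2 prod=2 -> [7 4 5 2]
Step 12: demand=4,sold=2 ship[2->3]=2 ship[1->2]=2 ship[0->1]=2 prod=2 -> [7 4 5 2]
First stockout at step 8

8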